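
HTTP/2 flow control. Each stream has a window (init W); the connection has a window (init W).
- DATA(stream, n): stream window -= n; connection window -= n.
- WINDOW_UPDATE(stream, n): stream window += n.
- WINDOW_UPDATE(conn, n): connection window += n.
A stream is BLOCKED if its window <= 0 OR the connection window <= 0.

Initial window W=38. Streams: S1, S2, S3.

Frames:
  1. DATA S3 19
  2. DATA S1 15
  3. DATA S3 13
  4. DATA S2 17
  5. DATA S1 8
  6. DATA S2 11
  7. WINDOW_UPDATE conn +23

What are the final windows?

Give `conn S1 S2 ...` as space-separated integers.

Op 1: conn=19 S1=38 S2=38 S3=19 blocked=[]
Op 2: conn=4 S1=23 S2=38 S3=19 blocked=[]
Op 3: conn=-9 S1=23 S2=38 S3=6 blocked=[1, 2, 3]
Op 4: conn=-26 S1=23 S2=21 S3=6 blocked=[1, 2, 3]
Op 5: conn=-34 S1=15 S2=21 S3=6 blocked=[1, 2, 3]
Op 6: conn=-45 S1=15 S2=10 S3=6 blocked=[1, 2, 3]
Op 7: conn=-22 S1=15 S2=10 S3=6 blocked=[1, 2, 3]

Answer: -22 15 10 6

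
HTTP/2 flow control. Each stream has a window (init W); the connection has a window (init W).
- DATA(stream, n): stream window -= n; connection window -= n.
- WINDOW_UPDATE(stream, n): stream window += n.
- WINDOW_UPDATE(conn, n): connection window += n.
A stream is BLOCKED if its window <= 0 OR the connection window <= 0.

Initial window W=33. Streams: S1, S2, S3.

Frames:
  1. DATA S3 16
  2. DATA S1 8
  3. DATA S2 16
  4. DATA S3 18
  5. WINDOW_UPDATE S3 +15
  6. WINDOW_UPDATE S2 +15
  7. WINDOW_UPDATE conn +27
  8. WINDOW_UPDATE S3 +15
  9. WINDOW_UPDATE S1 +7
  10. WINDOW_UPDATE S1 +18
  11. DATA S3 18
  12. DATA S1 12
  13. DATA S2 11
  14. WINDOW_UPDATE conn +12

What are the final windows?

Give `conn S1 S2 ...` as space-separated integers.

Op 1: conn=17 S1=33 S2=33 S3=17 blocked=[]
Op 2: conn=9 S1=25 S2=33 S3=17 blocked=[]
Op 3: conn=-7 S1=25 S2=17 S3=17 blocked=[1, 2, 3]
Op 4: conn=-25 S1=25 S2=17 S3=-1 blocked=[1, 2, 3]
Op 5: conn=-25 S1=25 S2=17 S3=14 blocked=[1, 2, 3]
Op 6: conn=-25 S1=25 S2=32 S3=14 blocked=[1, 2, 3]
Op 7: conn=2 S1=25 S2=32 S3=14 blocked=[]
Op 8: conn=2 S1=25 S2=32 S3=29 blocked=[]
Op 9: conn=2 S1=32 S2=32 S3=29 blocked=[]
Op 10: conn=2 S1=50 S2=32 S3=29 blocked=[]
Op 11: conn=-16 S1=50 S2=32 S3=11 blocked=[1, 2, 3]
Op 12: conn=-28 S1=38 S2=32 S3=11 blocked=[1, 2, 3]
Op 13: conn=-39 S1=38 S2=21 S3=11 blocked=[1, 2, 3]
Op 14: conn=-27 S1=38 S2=21 S3=11 blocked=[1, 2, 3]

Answer: -27 38 21 11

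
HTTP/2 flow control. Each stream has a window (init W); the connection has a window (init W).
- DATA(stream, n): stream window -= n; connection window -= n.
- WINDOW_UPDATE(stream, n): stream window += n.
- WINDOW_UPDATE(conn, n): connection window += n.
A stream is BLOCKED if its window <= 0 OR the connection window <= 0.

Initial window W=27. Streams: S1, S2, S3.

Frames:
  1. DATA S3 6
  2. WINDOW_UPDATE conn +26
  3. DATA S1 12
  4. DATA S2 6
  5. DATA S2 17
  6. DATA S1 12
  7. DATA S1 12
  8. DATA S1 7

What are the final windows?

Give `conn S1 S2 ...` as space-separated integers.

Answer: -19 -16 4 21

Derivation:
Op 1: conn=21 S1=27 S2=27 S3=21 blocked=[]
Op 2: conn=47 S1=27 S2=27 S3=21 blocked=[]
Op 3: conn=35 S1=15 S2=27 S3=21 blocked=[]
Op 4: conn=29 S1=15 S2=21 S3=21 blocked=[]
Op 5: conn=12 S1=15 S2=4 S3=21 blocked=[]
Op 6: conn=0 S1=3 S2=4 S3=21 blocked=[1, 2, 3]
Op 7: conn=-12 S1=-9 S2=4 S3=21 blocked=[1, 2, 3]
Op 8: conn=-19 S1=-16 S2=4 S3=21 blocked=[1, 2, 3]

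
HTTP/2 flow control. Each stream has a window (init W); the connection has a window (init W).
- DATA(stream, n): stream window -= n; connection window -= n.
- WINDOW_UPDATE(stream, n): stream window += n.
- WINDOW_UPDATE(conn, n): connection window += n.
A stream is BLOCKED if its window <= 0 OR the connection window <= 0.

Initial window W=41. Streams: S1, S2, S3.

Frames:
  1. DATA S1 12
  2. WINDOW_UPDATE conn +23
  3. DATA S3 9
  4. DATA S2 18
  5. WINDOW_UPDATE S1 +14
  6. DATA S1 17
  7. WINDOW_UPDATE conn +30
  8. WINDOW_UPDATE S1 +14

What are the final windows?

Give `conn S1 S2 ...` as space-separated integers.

Op 1: conn=29 S1=29 S2=41 S3=41 blocked=[]
Op 2: conn=52 S1=29 S2=41 S3=41 blocked=[]
Op 3: conn=43 S1=29 S2=41 S3=32 blocked=[]
Op 4: conn=25 S1=29 S2=23 S3=32 blocked=[]
Op 5: conn=25 S1=43 S2=23 S3=32 blocked=[]
Op 6: conn=8 S1=26 S2=23 S3=32 blocked=[]
Op 7: conn=38 S1=26 S2=23 S3=32 blocked=[]
Op 8: conn=38 S1=40 S2=23 S3=32 blocked=[]

Answer: 38 40 23 32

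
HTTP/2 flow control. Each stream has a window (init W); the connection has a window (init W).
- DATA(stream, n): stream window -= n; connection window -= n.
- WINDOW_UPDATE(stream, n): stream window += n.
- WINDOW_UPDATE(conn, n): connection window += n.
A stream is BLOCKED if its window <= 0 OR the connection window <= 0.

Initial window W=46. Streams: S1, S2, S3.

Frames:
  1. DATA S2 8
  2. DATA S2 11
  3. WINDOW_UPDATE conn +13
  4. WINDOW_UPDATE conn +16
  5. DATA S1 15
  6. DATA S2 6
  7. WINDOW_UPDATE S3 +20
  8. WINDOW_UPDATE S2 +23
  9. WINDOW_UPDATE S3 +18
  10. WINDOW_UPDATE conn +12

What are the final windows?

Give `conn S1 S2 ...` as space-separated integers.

Answer: 47 31 44 84

Derivation:
Op 1: conn=38 S1=46 S2=38 S3=46 blocked=[]
Op 2: conn=27 S1=46 S2=27 S3=46 blocked=[]
Op 3: conn=40 S1=46 S2=27 S3=46 blocked=[]
Op 4: conn=56 S1=46 S2=27 S3=46 blocked=[]
Op 5: conn=41 S1=31 S2=27 S3=46 blocked=[]
Op 6: conn=35 S1=31 S2=21 S3=46 blocked=[]
Op 7: conn=35 S1=31 S2=21 S3=66 blocked=[]
Op 8: conn=35 S1=31 S2=44 S3=66 blocked=[]
Op 9: conn=35 S1=31 S2=44 S3=84 blocked=[]
Op 10: conn=47 S1=31 S2=44 S3=84 blocked=[]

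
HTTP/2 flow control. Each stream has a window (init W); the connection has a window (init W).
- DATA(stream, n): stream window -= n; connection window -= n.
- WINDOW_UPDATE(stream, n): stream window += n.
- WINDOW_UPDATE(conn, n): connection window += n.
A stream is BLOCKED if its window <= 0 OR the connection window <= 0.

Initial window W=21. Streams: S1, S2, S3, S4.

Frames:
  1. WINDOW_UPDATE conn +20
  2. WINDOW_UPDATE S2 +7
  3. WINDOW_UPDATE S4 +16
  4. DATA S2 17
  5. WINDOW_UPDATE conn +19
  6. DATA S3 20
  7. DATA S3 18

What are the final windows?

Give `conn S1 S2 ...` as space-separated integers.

Answer: 5 21 11 -17 37

Derivation:
Op 1: conn=41 S1=21 S2=21 S3=21 S4=21 blocked=[]
Op 2: conn=41 S1=21 S2=28 S3=21 S4=21 blocked=[]
Op 3: conn=41 S1=21 S2=28 S3=21 S4=37 blocked=[]
Op 4: conn=24 S1=21 S2=11 S3=21 S4=37 blocked=[]
Op 5: conn=43 S1=21 S2=11 S3=21 S4=37 blocked=[]
Op 6: conn=23 S1=21 S2=11 S3=1 S4=37 blocked=[]
Op 7: conn=5 S1=21 S2=11 S3=-17 S4=37 blocked=[3]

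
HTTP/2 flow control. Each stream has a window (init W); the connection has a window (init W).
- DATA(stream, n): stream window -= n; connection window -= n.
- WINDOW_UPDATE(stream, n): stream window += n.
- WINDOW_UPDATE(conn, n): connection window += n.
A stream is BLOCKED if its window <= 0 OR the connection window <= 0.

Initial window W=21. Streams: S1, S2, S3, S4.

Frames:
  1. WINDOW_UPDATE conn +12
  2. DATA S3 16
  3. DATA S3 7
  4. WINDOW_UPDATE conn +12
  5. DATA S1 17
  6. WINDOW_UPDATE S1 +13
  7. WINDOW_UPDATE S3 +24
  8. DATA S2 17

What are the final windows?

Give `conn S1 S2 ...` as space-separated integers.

Op 1: conn=33 S1=21 S2=21 S3=21 S4=21 blocked=[]
Op 2: conn=17 S1=21 S2=21 S3=5 S4=21 blocked=[]
Op 3: conn=10 S1=21 S2=21 S3=-2 S4=21 blocked=[3]
Op 4: conn=22 S1=21 S2=21 S3=-2 S4=21 blocked=[3]
Op 5: conn=5 S1=4 S2=21 S3=-2 S4=21 blocked=[3]
Op 6: conn=5 S1=17 S2=21 S3=-2 S4=21 blocked=[3]
Op 7: conn=5 S1=17 S2=21 S3=22 S4=21 blocked=[]
Op 8: conn=-12 S1=17 S2=4 S3=22 S4=21 blocked=[1, 2, 3, 4]

Answer: -12 17 4 22 21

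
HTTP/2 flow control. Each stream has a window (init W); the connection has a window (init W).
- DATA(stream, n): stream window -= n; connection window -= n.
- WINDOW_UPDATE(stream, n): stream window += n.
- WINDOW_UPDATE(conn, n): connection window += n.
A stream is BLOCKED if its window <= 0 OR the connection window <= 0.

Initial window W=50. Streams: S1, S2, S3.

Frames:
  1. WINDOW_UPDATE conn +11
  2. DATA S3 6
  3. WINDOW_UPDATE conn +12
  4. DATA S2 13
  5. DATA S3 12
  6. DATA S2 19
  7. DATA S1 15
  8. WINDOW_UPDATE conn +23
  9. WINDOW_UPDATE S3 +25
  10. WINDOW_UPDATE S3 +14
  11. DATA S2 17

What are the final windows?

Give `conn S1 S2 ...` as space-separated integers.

Op 1: conn=61 S1=50 S2=50 S3=50 blocked=[]
Op 2: conn=55 S1=50 S2=50 S3=44 blocked=[]
Op 3: conn=67 S1=50 S2=50 S3=44 blocked=[]
Op 4: conn=54 S1=50 S2=37 S3=44 blocked=[]
Op 5: conn=42 S1=50 S2=37 S3=32 blocked=[]
Op 6: conn=23 S1=50 S2=18 S3=32 blocked=[]
Op 7: conn=8 S1=35 S2=18 S3=32 blocked=[]
Op 8: conn=31 S1=35 S2=18 S3=32 blocked=[]
Op 9: conn=31 S1=35 S2=18 S3=57 blocked=[]
Op 10: conn=31 S1=35 S2=18 S3=71 blocked=[]
Op 11: conn=14 S1=35 S2=1 S3=71 blocked=[]

Answer: 14 35 1 71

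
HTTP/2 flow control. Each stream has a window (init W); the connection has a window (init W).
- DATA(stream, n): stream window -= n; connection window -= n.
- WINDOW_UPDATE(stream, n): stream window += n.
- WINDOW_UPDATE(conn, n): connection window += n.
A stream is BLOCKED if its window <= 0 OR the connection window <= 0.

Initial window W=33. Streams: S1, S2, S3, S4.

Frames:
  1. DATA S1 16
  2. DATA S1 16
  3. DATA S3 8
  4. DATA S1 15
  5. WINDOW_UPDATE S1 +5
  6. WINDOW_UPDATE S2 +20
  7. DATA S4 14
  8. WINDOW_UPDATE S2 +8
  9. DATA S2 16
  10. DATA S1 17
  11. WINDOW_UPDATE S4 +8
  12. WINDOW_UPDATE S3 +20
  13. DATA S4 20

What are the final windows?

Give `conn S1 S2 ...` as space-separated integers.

Op 1: conn=17 S1=17 S2=33 S3=33 S4=33 blocked=[]
Op 2: conn=1 S1=1 S2=33 S3=33 S4=33 blocked=[]
Op 3: conn=-7 S1=1 S2=33 S3=25 S4=33 blocked=[1, 2, 3, 4]
Op 4: conn=-22 S1=-14 S2=33 S3=25 S4=33 blocked=[1, 2, 3, 4]
Op 5: conn=-22 S1=-9 S2=33 S3=25 S4=33 blocked=[1, 2, 3, 4]
Op 6: conn=-22 S1=-9 S2=53 S3=25 S4=33 blocked=[1, 2, 3, 4]
Op 7: conn=-36 S1=-9 S2=53 S3=25 S4=19 blocked=[1, 2, 3, 4]
Op 8: conn=-36 S1=-9 S2=61 S3=25 S4=19 blocked=[1, 2, 3, 4]
Op 9: conn=-52 S1=-9 S2=45 S3=25 S4=19 blocked=[1, 2, 3, 4]
Op 10: conn=-69 S1=-26 S2=45 S3=25 S4=19 blocked=[1, 2, 3, 4]
Op 11: conn=-69 S1=-26 S2=45 S3=25 S4=27 blocked=[1, 2, 3, 4]
Op 12: conn=-69 S1=-26 S2=45 S3=45 S4=27 blocked=[1, 2, 3, 4]
Op 13: conn=-89 S1=-26 S2=45 S3=45 S4=7 blocked=[1, 2, 3, 4]

Answer: -89 -26 45 45 7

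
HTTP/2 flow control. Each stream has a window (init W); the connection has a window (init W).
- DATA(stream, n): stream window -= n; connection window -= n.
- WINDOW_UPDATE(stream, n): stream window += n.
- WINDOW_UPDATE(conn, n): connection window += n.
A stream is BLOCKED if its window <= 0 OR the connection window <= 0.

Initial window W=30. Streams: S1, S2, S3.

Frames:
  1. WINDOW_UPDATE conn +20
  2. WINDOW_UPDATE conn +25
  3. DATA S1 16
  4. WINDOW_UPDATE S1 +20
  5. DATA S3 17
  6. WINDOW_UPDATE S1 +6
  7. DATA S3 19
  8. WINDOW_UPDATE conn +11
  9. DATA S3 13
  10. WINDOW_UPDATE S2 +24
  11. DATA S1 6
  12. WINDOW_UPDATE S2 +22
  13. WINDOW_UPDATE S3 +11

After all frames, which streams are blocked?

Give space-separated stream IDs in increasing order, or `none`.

Op 1: conn=50 S1=30 S2=30 S3=30 blocked=[]
Op 2: conn=75 S1=30 S2=30 S3=30 blocked=[]
Op 3: conn=59 S1=14 S2=30 S3=30 blocked=[]
Op 4: conn=59 S1=34 S2=30 S3=30 blocked=[]
Op 5: conn=42 S1=34 S2=30 S3=13 blocked=[]
Op 6: conn=42 S1=40 S2=30 S3=13 blocked=[]
Op 7: conn=23 S1=40 S2=30 S3=-6 blocked=[3]
Op 8: conn=34 S1=40 S2=30 S3=-6 blocked=[3]
Op 9: conn=21 S1=40 S2=30 S3=-19 blocked=[3]
Op 10: conn=21 S1=40 S2=54 S3=-19 blocked=[3]
Op 11: conn=15 S1=34 S2=54 S3=-19 blocked=[3]
Op 12: conn=15 S1=34 S2=76 S3=-19 blocked=[3]
Op 13: conn=15 S1=34 S2=76 S3=-8 blocked=[3]

Answer: S3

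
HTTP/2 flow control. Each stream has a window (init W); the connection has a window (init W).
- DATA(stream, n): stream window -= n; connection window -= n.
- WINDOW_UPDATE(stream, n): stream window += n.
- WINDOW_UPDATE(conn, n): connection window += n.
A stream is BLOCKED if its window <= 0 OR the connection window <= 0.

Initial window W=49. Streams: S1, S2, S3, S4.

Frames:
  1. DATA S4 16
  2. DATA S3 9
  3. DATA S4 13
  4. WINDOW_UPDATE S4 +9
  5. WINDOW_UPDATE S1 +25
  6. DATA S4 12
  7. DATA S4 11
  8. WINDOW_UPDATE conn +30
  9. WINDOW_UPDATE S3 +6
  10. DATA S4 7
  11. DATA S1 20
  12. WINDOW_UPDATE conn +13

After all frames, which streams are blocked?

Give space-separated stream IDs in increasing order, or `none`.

Op 1: conn=33 S1=49 S2=49 S3=49 S4=33 blocked=[]
Op 2: conn=24 S1=49 S2=49 S3=40 S4=33 blocked=[]
Op 3: conn=11 S1=49 S2=49 S3=40 S4=20 blocked=[]
Op 4: conn=11 S1=49 S2=49 S3=40 S4=29 blocked=[]
Op 5: conn=11 S1=74 S2=49 S3=40 S4=29 blocked=[]
Op 6: conn=-1 S1=74 S2=49 S3=40 S4=17 blocked=[1, 2, 3, 4]
Op 7: conn=-12 S1=74 S2=49 S3=40 S4=6 blocked=[1, 2, 3, 4]
Op 8: conn=18 S1=74 S2=49 S3=40 S4=6 blocked=[]
Op 9: conn=18 S1=74 S2=49 S3=46 S4=6 blocked=[]
Op 10: conn=11 S1=74 S2=49 S3=46 S4=-1 blocked=[4]
Op 11: conn=-9 S1=54 S2=49 S3=46 S4=-1 blocked=[1, 2, 3, 4]
Op 12: conn=4 S1=54 S2=49 S3=46 S4=-1 blocked=[4]

Answer: S4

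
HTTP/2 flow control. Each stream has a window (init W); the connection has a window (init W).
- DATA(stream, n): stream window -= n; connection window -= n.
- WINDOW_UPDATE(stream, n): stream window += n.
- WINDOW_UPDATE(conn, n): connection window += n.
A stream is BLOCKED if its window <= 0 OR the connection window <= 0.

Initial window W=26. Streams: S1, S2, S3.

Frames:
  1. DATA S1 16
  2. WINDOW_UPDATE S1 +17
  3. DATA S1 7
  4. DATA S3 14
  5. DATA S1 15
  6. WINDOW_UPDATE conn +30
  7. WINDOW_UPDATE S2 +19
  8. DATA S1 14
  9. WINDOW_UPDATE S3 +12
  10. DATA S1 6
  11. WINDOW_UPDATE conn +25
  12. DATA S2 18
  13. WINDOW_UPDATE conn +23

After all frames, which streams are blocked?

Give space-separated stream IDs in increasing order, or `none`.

Answer: S1

Derivation:
Op 1: conn=10 S1=10 S2=26 S3=26 blocked=[]
Op 2: conn=10 S1=27 S2=26 S3=26 blocked=[]
Op 3: conn=3 S1=20 S2=26 S3=26 blocked=[]
Op 4: conn=-11 S1=20 S2=26 S3=12 blocked=[1, 2, 3]
Op 5: conn=-26 S1=5 S2=26 S3=12 blocked=[1, 2, 3]
Op 6: conn=4 S1=5 S2=26 S3=12 blocked=[]
Op 7: conn=4 S1=5 S2=45 S3=12 blocked=[]
Op 8: conn=-10 S1=-9 S2=45 S3=12 blocked=[1, 2, 3]
Op 9: conn=-10 S1=-9 S2=45 S3=24 blocked=[1, 2, 3]
Op 10: conn=-16 S1=-15 S2=45 S3=24 blocked=[1, 2, 3]
Op 11: conn=9 S1=-15 S2=45 S3=24 blocked=[1]
Op 12: conn=-9 S1=-15 S2=27 S3=24 blocked=[1, 2, 3]
Op 13: conn=14 S1=-15 S2=27 S3=24 blocked=[1]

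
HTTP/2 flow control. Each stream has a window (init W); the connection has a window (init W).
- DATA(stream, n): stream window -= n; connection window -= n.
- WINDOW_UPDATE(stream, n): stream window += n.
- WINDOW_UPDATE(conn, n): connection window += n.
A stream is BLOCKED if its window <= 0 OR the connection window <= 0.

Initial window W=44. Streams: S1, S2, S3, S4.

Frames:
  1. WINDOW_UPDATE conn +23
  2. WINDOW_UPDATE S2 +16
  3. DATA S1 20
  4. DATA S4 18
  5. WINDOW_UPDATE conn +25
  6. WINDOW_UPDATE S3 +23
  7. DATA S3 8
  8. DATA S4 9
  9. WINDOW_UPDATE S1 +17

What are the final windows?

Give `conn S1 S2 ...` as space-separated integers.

Answer: 37 41 60 59 17

Derivation:
Op 1: conn=67 S1=44 S2=44 S3=44 S4=44 blocked=[]
Op 2: conn=67 S1=44 S2=60 S3=44 S4=44 blocked=[]
Op 3: conn=47 S1=24 S2=60 S3=44 S4=44 blocked=[]
Op 4: conn=29 S1=24 S2=60 S3=44 S4=26 blocked=[]
Op 5: conn=54 S1=24 S2=60 S3=44 S4=26 blocked=[]
Op 6: conn=54 S1=24 S2=60 S3=67 S4=26 blocked=[]
Op 7: conn=46 S1=24 S2=60 S3=59 S4=26 blocked=[]
Op 8: conn=37 S1=24 S2=60 S3=59 S4=17 blocked=[]
Op 9: conn=37 S1=41 S2=60 S3=59 S4=17 blocked=[]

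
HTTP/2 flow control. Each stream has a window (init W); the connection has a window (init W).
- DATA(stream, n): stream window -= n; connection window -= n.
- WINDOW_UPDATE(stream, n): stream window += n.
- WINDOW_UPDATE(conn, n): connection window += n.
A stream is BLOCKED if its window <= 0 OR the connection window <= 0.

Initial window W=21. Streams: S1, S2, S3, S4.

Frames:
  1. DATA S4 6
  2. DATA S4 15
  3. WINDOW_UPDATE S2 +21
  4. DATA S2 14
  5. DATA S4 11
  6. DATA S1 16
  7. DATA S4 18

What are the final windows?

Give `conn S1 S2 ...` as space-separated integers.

Answer: -59 5 28 21 -29

Derivation:
Op 1: conn=15 S1=21 S2=21 S3=21 S4=15 blocked=[]
Op 2: conn=0 S1=21 S2=21 S3=21 S4=0 blocked=[1, 2, 3, 4]
Op 3: conn=0 S1=21 S2=42 S3=21 S4=0 blocked=[1, 2, 3, 4]
Op 4: conn=-14 S1=21 S2=28 S3=21 S4=0 blocked=[1, 2, 3, 4]
Op 5: conn=-25 S1=21 S2=28 S3=21 S4=-11 blocked=[1, 2, 3, 4]
Op 6: conn=-41 S1=5 S2=28 S3=21 S4=-11 blocked=[1, 2, 3, 4]
Op 7: conn=-59 S1=5 S2=28 S3=21 S4=-29 blocked=[1, 2, 3, 4]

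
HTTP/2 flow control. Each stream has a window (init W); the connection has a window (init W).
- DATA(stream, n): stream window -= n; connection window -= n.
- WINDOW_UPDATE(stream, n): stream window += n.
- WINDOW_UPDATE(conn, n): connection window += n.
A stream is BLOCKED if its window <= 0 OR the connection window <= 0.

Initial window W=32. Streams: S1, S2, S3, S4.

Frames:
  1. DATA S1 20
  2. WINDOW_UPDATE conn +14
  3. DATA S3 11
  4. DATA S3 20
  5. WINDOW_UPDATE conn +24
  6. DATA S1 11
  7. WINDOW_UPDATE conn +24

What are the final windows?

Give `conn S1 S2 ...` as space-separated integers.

Answer: 32 1 32 1 32

Derivation:
Op 1: conn=12 S1=12 S2=32 S3=32 S4=32 blocked=[]
Op 2: conn=26 S1=12 S2=32 S3=32 S4=32 blocked=[]
Op 3: conn=15 S1=12 S2=32 S3=21 S4=32 blocked=[]
Op 4: conn=-5 S1=12 S2=32 S3=1 S4=32 blocked=[1, 2, 3, 4]
Op 5: conn=19 S1=12 S2=32 S3=1 S4=32 blocked=[]
Op 6: conn=8 S1=1 S2=32 S3=1 S4=32 blocked=[]
Op 7: conn=32 S1=1 S2=32 S3=1 S4=32 blocked=[]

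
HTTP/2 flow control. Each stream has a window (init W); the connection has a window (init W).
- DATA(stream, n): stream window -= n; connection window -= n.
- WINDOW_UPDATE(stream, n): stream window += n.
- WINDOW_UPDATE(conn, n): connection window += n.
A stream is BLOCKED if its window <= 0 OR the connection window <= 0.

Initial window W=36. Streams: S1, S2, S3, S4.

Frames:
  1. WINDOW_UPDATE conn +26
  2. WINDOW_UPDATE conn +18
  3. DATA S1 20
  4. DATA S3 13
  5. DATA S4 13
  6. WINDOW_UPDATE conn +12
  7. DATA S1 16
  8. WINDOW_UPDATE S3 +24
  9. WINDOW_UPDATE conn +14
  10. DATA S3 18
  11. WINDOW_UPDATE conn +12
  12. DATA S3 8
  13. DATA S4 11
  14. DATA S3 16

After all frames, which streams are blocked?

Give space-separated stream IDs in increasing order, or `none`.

Op 1: conn=62 S1=36 S2=36 S3=36 S4=36 blocked=[]
Op 2: conn=80 S1=36 S2=36 S3=36 S4=36 blocked=[]
Op 3: conn=60 S1=16 S2=36 S3=36 S4=36 blocked=[]
Op 4: conn=47 S1=16 S2=36 S3=23 S4=36 blocked=[]
Op 5: conn=34 S1=16 S2=36 S3=23 S4=23 blocked=[]
Op 6: conn=46 S1=16 S2=36 S3=23 S4=23 blocked=[]
Op 7: conn=30 S1=0 S2=36 S3=23 S4=23 blocked=[1]
Op 8: conn=30 S1=0 S2=36 S3=47 S4=23 blocked=[1]
Op 9: conn=44 S1=0 S2=36 S3=47 S4=23 blocked=[1]
Op 10: conn=26 S1=0 S2=36 S3=29 S4=23 blocked=[1]
Op 11: conn=38 S1=0 S2=36 S3=29 S4=23 blocked=[1]
Op 12: conn=30 S1=0 S2=36 S3=21 S4=23 blocked=[1]
Op 13: conn=19 S1=0 S2=36 S3=21 S4=12 blocked=[1]
Op 14: conn=3 S1=0 S2=36 S3=5 S4=12 blocked=[1]

Answer: S1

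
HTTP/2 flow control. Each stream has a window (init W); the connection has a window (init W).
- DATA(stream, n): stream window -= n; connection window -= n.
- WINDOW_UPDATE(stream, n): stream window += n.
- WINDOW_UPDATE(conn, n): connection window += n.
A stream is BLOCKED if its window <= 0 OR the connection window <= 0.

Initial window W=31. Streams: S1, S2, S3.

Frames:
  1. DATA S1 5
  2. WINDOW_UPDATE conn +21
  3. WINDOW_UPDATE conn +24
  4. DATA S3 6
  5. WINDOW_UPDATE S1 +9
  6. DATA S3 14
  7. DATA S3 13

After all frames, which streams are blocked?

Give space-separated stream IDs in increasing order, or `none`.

Op 1: conn=26 S1=26 S2=31 S3=31 blocked=[]
Op 2: conn=47 S1=26 S2=31 S3=31 blocked=[]
Op 3: conn=71 S1=26 S2=31 S3=31 blocked=[]
Op 4: conn=65 S1=26 S2=31 S3=25 blocked=[]
Op 5: conn=65 S1=35 S2=31 S3=25 blocked=[]
Op 6: conn=51 S1=35 S2=31 S3=11 blocked=[]
Op 7: conn=38 S1=35 S2=31 S3=-2 blocked=[3]

Answer: S3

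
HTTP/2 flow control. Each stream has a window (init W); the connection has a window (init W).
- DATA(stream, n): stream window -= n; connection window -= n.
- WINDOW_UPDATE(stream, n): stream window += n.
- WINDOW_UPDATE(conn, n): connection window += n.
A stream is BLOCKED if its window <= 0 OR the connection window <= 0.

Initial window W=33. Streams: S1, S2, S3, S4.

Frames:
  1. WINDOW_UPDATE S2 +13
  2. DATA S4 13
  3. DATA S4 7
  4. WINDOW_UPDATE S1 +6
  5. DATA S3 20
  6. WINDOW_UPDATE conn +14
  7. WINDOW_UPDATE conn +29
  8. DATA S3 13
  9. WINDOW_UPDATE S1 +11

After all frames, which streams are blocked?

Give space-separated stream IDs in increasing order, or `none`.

Op 1: conn=33 S1=33 S2=46 S3=33 S4=33 blocked=[]
Op 2: conn=20 S1=33 S2=46 S3=33 S4=20 blocked=[]
Op 3: conn=13 S1=33 S2=46 S3=33 S4=13 blocked=[]
Op 4: conn=13 S1=39 S2=46 S3=33 S4=13 blocked=[]
Op 5: conn=-7 S1=39 S2=46 S3=13 S4=13 blocked=[1, 2, 3, 4]
Op 6: conn=7 S1=39 S2=46 S3=13 S4=13 blocked=[]
Op 7: conn=36 S1=39 S2=46 S3=13 S4=13 blocked=[]
Op 8: conn=23 S1=39 S2=46 S3=0 S4=13 blocked=[3]
Op 9: conn=23 S1=50 S2=46 S3=0 S4=13 blocked=[3]

Answer: S3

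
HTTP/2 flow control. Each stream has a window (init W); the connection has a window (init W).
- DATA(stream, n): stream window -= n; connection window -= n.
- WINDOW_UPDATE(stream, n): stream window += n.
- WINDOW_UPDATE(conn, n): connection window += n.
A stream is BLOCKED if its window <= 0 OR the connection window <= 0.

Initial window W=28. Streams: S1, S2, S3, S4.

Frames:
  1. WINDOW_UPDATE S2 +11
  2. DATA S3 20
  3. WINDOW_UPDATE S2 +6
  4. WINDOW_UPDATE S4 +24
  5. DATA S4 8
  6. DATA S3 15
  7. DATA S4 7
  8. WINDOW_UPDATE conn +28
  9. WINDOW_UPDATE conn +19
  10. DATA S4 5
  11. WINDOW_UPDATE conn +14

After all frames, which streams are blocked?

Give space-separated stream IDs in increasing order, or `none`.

Answer: S3

Derivation:
Op 1: conn=28 S1=28 S2=39 S3=28 S4=28 blocked=[]
Op 2: conn=8 S1=28 S2=39 S3=8 S4=28 blocked=[]
Op 3: conn=8 S1=28 S2=45 S3=8 S4=28 blocked=[]
Op 4: conn=8 S1=28 S2=45 S3=8 S4=52 blocked=[]
Op 5: conn=0 S1=28 S2=45 S3=8 S4=44 blocked=[1, 2, 3, 4]
Op 6: conn=-15 S1=28 S2=45 S3=-7 S4=44 blocked=[1, 2, 3, 4]
Op 7: conn=-22 S1=28 S2=45 S3=-7 S4=37 blocked=[1, 2, 3, 4]
Op 8: conn=6 S1=28 S2=45 S3=-7 S4=37 blocked=[3]
Op 9: conn=25 S1=28 S2=45 S3=-7 S4=37 blocked=[3]
Op 10: conn=20 S1=28 S2=45 S3=-7 S4=32 blocked=[3]
Op 11: conn=34 S1=28 S2=45 S3=-7 S4=32 blocked=[3]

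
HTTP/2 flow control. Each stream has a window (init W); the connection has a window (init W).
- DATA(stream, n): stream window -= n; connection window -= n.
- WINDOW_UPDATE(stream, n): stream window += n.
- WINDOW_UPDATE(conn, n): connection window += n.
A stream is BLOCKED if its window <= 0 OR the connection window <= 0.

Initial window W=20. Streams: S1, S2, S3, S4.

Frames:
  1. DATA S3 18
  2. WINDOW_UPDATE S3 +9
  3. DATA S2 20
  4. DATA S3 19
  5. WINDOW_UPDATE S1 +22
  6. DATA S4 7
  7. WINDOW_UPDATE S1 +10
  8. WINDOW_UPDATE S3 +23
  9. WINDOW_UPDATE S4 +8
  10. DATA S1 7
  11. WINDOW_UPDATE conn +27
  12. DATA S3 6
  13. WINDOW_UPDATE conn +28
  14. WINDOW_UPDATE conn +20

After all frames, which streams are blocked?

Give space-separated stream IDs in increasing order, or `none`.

Op 1: conn=2 S1=20 S2=20 S3=2 S4=20 blocked=[]
Op 2: conn=2 S1=20 S2=20 S3=11 S4=20 blocked=[]
Op 3: conn=-18 S1=20 S2=0 S3=11 S4=20 blocked=[1, 2, 3, 4]
Op 4: conn=-37 S1=20 S2=0 S3=-8 S4=20 blocked=[1, 2, 3, 4]
Op 5: conn=-37 S1=42 S2=0 S3=-8 S4=20 blocked=[1, 2, 3, 4]
Op 6: conn=-44 S1=42 S2=0 S3=-8 S4=13 blocked=[1, 2, 3, 4]
Op 7: conn=-44 S1=52 S2=0 S3=-8 S4=13 blocked=[1, 2, 3, 4]
Op 8: conn=-44 S1=52 S2=0 S3=15 S4=13 blocked=[1, 2, 3, 4]
Op 9: conn=-44 S1=52 S2=0 S3=15 S4=21 blocked=[1, 2, 3, 4]
Op 10: conn=-51 S1=45 S2=0 S3=15 S4=21 blocked=[1, 2, 3, 4]
Op 11: conn=-24 S1=45 S2=0 S3=15 S4=21 blocked=[1, 2, 3, 4]
Op 12: conn=-30 S1=45 S2=0 S3=9 S4=21 blocked=[1, 2, 3, 4]
Op 13: conn=-2 S1=45 S2=0 S3=9 S4=21 blocked=[1, 2, 3, 4]
Op 14: conn=18 S1=45 S2=0 S3=9 S4=21 blocked=[2]

Answer: S2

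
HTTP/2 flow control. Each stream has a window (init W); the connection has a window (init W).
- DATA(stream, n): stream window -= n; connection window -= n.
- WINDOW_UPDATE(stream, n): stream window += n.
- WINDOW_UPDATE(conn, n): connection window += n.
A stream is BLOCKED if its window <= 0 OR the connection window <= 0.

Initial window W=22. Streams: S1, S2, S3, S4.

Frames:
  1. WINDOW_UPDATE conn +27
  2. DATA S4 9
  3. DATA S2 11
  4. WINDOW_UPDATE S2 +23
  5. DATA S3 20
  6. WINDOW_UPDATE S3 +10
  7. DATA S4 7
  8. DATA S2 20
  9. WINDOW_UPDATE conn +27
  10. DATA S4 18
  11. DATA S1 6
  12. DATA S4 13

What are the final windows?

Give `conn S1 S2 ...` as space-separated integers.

Op 1: conn=49 S1=22 S2=22 S3=22 S4=22 blocked=[]
Op 2: conn=40 S1=22 S2=22 S3=22 S4=13 blocked=[]
Op 3: conn=29 S1=22 S2=11 S3=22 S4=13 blocked=[]
Op 4: conn=29 S1=22 S2=34 S3=22 S4=13 blocked=[]
Op 5: conn=9 S1=22 S2=34 S3=2 S4=13 blocked=[]
Op 6: conn=9 S1=22 S2=34 S3=12 S4=13 blocked=[]
Op 7: conn=2 S1=22 S2=34 S3=12 S4=6 blocked=[]
Op 8: conn=-18 S1=22 S2=14 S3=12 S4=6 blocked=[1, 2, 3, 4]
Op 9: conn=9 S1=22 S2=14 S3=12 S4=6 blocked=[]
Op 10: conn=-9 S1=22 S2=14 S3=12 S4=-12 blocked=[1, 2, 3, 4]
Op 11: conn=-15 S1=16 S2=14 S3=12 S4=-12 blocked=[1, 2, 3, 4]
Op 12: conn=-28 S1=16 S2=14 S3=12 S4=-25 blocked=[1, 2, 3, 4]

Answer: -28 16 14 12 -25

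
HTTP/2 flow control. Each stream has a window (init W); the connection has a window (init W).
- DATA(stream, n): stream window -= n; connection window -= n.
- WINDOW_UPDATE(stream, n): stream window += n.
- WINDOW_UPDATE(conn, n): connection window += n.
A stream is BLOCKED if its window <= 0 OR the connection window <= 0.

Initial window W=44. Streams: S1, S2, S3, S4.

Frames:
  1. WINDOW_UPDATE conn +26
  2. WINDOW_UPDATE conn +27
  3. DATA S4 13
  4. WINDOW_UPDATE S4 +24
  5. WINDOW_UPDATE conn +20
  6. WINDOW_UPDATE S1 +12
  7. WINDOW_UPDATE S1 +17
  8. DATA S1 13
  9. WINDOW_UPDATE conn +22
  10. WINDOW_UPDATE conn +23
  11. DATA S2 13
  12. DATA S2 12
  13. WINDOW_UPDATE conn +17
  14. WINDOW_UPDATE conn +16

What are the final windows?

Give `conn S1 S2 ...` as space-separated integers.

Op 1: conn=70 S1=44 S2=44 S3=44 S4=44 blocked=[]
Op 2: conn=97 S1=44 S2=44 S3=44 S4=44 blocked=[]
Op 3: conn=84 S1=44 S2=44 S3=44 S4=31 blocked=[]
Op 4: conn=84 S1=44 S2=44 S3=44 S4=55 blocked=[]
Op 5: conn=104 S1=44 S2=44 S3=44 S4=55 blocked=[]
Op 6: conn=104 S1=56 S2=44 S3=44 S4=55 blocked=[]
Op 7: conn=104 S1=73 S2=44 S3=44 S4=55 blocked=[]
Op 8: conn=91 S1=60 S2=44 S3=44 S4=55 blocked=[]
Op 9: conn=113 S1=60 S2=44 S3=44 S4=55 blocked=[]
Op 10: conn=136 S1=60 S2=44 S3=44 S4=55 blocked=[]
Op 11: conn=123 S1=60 S2=31 S3=44 S4=55 blocked=[]
Op 12: conn=111 S1=60 S2=19 S3=44 S4=55 blocked=[]
Op 13: conn=128 S1=60 S2=19 S3=44 S4=55 blocked=[]
Op 14: conn=144 S1=60 S2=19 S3=44 S4=55 blocked=[]

Answer: 144 60 19 44 55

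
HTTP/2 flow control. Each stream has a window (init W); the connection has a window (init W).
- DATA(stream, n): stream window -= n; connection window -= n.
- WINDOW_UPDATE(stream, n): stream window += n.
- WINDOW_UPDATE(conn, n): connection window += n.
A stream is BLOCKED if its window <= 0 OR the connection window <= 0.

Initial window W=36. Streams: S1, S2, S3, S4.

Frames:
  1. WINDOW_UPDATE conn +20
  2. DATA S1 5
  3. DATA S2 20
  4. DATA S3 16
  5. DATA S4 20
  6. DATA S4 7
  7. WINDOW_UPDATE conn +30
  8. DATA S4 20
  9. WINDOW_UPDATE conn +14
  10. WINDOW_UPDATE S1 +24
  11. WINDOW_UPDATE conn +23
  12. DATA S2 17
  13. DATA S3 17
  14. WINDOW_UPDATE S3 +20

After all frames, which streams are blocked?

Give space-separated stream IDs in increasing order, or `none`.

Op 1: conn=56 S1=36 S2=36 S3=36 S4=36 blocked=[]
Op 2: conn=51 S1=31 S2=36 S3=36 S4=36 blocked=[]
Op 3: conn=31 S1=31 S2=16 S3=36 S4=36 blocked=[]
Op 4: conn=15 S1=31 S2=16 S3=20 S4=36 blocked=[]
Op 5: conn=-5 S1=31 S2=16 S3=20 S4=16 blocked=[1, 2, 3, 4]
Op 6: conn=-12 S1=31 S2=16 S3=20 S4=9 blocked=[1, 2, 3, 4]
Op 7: conn=18 S1=31 S2=16 S3=20 S4=9 blocked=[]
Op 8: conn=-2 S1=31 S2=16 S3=20 S4=-11 blocked=[1, 2, 3, 4]
Op 9: conn=12 S1=31 S2=16 S3=20 S4=-11 blocked=[4]
Op 10: conn=12 S1=55 S2=16 S3=20 S4=-11 blocked=[4]
Op 11: conn=35 S1=55 S2=16 S3=20 S4=-11 blocked=[4]
Op 12: conn=18 S1=55 S2=-1 S3=20 S4=-11 blocked=[2, 4]
Op 13: conn=1 S1=55 S2=-1 S3=3 S4=-11 blocked=[2, 4]
Op 14: conn=1 S1=55 S2=-1 S3=23 S4=-11 blocked=[2, 4]

Answer: S2 S4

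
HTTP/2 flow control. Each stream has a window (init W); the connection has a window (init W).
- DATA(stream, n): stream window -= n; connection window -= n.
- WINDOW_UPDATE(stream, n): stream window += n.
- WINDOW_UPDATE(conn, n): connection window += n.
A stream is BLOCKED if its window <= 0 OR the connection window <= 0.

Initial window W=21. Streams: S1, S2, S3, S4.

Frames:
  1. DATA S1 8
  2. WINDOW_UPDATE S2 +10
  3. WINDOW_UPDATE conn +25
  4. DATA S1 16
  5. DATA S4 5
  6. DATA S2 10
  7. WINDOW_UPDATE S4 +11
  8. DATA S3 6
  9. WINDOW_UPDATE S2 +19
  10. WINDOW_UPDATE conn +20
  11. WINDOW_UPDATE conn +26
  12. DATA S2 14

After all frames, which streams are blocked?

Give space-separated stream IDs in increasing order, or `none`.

Answer: S1

Derivation:
Op 1: conn=13 S1=13 S2=21 S3=21 S4=21 blocked=[]
Op 2: conn=13 S1=13 S2=31 S3=21 S4=21 blocked=[]
Op 3: conn=38 S1=13 S2=31 S3=21 S4=21 blocked=[]
Op 4: conn=22 S1=-3 S2=31 S3=21 S4=21 blocked=[1]
Op 5: conn=17 S1=-3 S2=31 S3=21 S4=16 blocked=[1]
Op 6: conn=7 S1=-3 S2=21 S3=21 S4=16 blocked=[1]
Op 7: conn=7 S1=-3 S2=21 S3=21 S4=27 blocked=[1]
Op 8: conn=1 S1=-3 S2=21 S3=15 S4=27 blocked=[1]
Op 9: conn=1 S1=-3 S2=40 S3=15 S4=27 blocked=[1]
Op 10: conn=21 S1=-3 S2=40 S3=15 S4=27 blocked=[1]
Op 11: conn=47 S1=-3 S2=40 S3=15 S4=27 blocked=[1]
Op 12: conn=33 S1=-3 S2=26 S3=15 S4=27 blocked=[1]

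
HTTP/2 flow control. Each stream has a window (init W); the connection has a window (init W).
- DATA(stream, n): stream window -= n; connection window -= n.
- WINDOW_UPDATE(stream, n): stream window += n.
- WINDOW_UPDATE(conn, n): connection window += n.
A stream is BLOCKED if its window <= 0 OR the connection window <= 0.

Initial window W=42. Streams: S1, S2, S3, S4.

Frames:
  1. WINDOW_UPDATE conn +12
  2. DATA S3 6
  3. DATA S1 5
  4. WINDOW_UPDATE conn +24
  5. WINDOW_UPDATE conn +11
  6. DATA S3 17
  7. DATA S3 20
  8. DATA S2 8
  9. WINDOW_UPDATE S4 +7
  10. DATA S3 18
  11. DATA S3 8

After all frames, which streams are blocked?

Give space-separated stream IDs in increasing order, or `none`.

Op 1: conn=54 S1=42 S2=42 S3=42 S4=42 blocked=[]
Op 2: conn=48 S1=42 S2=42 S3=36 S4=42 blocked=[]
Op 3: conn=43 S1=37 S2=42 S3=36 S4=42 blocked=[]
Op 4: conn=67 S1=37 S2=42 S3=36 S4=42 blocked=[]
Op 5: conn=78 S1=37 S2=42 S3=36 S4=42 blocked=[]
Op 6: conn=61 S1=37 S2=42 S3=19 S4=42 blocked=[]
Op 7: conn=41 S1=37 S2=42 S3=-1 S4=42 blocked=[3]
Op 8: conn=33 S1=37 S2=34 S3=-1 S4=42 blocked=[3]
Op 9: conn=33 S1=37 S2=34 S3=-1 S4=49 blocked=[3]
Op 10: conn=15 S1=37 S2=34 S3=-19 S4=49 blocked=[3]
Op 11: conn=7 S1=37 S2=34 S3=-27 S4=49 blocked=[3]

Answer: S3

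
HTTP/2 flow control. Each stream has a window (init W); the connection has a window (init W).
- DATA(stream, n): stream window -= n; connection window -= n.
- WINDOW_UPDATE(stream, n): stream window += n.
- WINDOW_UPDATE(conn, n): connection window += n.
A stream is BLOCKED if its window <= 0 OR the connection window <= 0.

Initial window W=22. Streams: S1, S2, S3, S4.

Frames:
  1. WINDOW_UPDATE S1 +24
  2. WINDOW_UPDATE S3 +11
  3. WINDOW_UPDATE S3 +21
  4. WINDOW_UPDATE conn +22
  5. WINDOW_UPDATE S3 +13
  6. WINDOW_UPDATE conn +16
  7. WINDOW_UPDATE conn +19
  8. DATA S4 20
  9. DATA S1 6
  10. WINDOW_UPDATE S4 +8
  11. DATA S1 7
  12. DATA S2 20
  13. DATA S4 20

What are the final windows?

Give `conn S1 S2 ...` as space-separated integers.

Answer: 6 33 2 67 -10

Derivation:
Op 1: conn=22 S1=46 S2=22 S3=22 S4=22 blocked=[]
Op 2: conn=22 S1=46 S2=22 S3=33 S4=22 blocked=[]
Op 3: conn=22 S1=46 S2=22 S3=54 S4=22 blocked=[]
Op 4: conn=44 S1=46 S2=22 S3=54 S4=22 blocked=[]
Op 5: conn=44 S1=46 S2=22 S3=67 S4=22 blocked=[]
Op 6: conn=60 S1=46 S2=22 S3=67 S4=22 blocked=[]
Op 7: conn=79 S1=46 S2=22 S3=67 S4=22 blocked=[]
Op 8: conn=59 S1=46 S2=22 S3=67 S4=2 blocked=[]
Op 9: conn=53 S1=40 S2=22 S3=67 S4=2 blocked=[]
Op 10: conn=53 S1=40 S2=22 S3=67 S4=10 blocked=[]
Op 11: conn=46 S1=33 S2=22 S3=67 S4=10 blocked=[]
Op 12: conn=26 S1=33 S2=2 S3=67 S4=10 blocked=[]
Op 13: conn=6 S1=33 S2=2 S3=67 S4=-10 blocked=[4]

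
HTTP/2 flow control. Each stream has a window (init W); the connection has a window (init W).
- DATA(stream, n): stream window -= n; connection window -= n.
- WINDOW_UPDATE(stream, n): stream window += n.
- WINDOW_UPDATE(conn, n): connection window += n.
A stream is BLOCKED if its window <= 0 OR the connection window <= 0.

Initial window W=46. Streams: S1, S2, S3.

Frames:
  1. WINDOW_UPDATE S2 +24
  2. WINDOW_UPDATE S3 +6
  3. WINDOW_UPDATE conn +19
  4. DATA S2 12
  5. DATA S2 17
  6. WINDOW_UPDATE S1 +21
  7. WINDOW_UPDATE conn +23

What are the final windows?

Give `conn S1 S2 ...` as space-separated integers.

Op 1: conn=46 S1=46 S2=70 S3=46 blocked=[]
Op 2: conn=46 S1=46 S2=70 S3=52 blocked=[]
Op 3: conn=65 S1=46 S2=70 S3=52 blocked=[]
Op 4: conn=53 S1=46 S2=58 S3=52 blocked=[]
Op 5: conn=36 S1=46 S2=41 S3=52 blocked=[]
Op 6: conn=36 S1=67 S2=41 S3=52 blocked=[]
Op 7: conn=59 S1=67 S2=41 S3=52 blocked=[]

Answer: 59 67 41 52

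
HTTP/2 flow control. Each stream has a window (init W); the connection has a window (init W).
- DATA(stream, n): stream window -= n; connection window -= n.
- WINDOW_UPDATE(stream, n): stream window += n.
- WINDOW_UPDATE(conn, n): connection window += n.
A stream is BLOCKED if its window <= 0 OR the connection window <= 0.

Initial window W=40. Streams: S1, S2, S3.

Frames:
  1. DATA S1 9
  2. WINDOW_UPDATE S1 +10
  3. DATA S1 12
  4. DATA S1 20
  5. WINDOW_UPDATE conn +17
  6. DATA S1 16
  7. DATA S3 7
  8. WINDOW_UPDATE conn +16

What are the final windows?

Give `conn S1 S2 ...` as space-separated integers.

Answer: 9 -7 40 33

Derivation:
Op 1: conn=31 S1=31 S2=40 S3=40 blocked=[]
Op 2: conn=31 S1=41 S2=40 S3=40 blocked=[]
Op 3: conn=19 S1=29 S2=40 S3=40 blocked=[]
Op 4: conn=-1 S1=9 S2=40 S3=40 blocked=[1, 2, 3]
Op 5: conn=16 S1=9 S2=40 S3=40 blocked=[]
Op 6: conn=0 S1=-7 S2=40 S3=40 blocked=[1, 2, 3]
Op 7: conn=-7 S1=-7 S2=40 S3=33 blocked=[1, 2, 3]
Op 8: conn=9 S1=-7 S2=40 S3=33 blocked=[1]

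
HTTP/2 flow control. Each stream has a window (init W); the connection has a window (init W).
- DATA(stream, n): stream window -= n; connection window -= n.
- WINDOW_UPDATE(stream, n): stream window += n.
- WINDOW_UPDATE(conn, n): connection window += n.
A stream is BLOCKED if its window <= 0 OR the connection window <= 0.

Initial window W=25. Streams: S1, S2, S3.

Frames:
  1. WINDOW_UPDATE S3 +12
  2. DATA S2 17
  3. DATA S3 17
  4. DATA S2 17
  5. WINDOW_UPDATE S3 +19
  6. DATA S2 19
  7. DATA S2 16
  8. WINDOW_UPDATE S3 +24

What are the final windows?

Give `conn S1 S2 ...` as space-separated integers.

Answer: -61 25 -44 63

Derivation:
Op 1: conn=25 S1=25 S2=25 S3=37 blocked=[]
Op 2: conn=8 S1=25 S2=8 S3=37 blocked=[]
Op 3: conn=-9 S1=25 S2=8 S3=20 blocked=[1, 2, 3]
Op 4: conn=-26 S1=25 S2=-9 S3=20 blocked=[1, 2, 3]
Op 5: conn=-26 S1=25 S2=-9 S3=39 blocked=[1, 2, 3]
Op 6: conn=-45 S1=25 S2=-28 S3=39 blocked=[1, 2, 3]
Op 7: conn=-61 S1=25 S2=-44 S3=39 blocked=[1, 2, 3]
Op 8: conn=-61 S1=25 S2=-44 S3=63 blocked=[1, 2, 3]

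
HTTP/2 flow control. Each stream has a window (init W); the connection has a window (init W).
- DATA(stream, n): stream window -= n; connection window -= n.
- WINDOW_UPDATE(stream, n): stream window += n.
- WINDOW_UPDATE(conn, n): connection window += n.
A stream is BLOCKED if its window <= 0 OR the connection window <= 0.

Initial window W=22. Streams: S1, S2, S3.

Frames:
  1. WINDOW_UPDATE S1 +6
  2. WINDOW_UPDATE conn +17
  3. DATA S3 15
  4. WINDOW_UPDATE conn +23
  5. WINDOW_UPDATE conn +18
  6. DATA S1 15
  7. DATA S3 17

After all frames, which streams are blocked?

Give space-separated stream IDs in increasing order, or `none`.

Answer: S3

Derivation:
Op 1: conn=22 S1=28 S2=22 S3=22 blocked=[]
Op 2: conn=39 S1=28 S2=22 S3=22 blocked=[]
Op 3: conn=24 S1=28 S2=22 S3=7 blocked=[]
Op 4: conn=47 S1=28 S2=22 S3=7 blocked=[]
Op 5: conn=65 S1=28 S2=22 S3=7 blocked=[]
Op 6: conn=50 S1=13 S2=22 S3=7 blocked=[]
Op 7: conn=33 S1=13 S2=22 S3=-10 blocked=[3]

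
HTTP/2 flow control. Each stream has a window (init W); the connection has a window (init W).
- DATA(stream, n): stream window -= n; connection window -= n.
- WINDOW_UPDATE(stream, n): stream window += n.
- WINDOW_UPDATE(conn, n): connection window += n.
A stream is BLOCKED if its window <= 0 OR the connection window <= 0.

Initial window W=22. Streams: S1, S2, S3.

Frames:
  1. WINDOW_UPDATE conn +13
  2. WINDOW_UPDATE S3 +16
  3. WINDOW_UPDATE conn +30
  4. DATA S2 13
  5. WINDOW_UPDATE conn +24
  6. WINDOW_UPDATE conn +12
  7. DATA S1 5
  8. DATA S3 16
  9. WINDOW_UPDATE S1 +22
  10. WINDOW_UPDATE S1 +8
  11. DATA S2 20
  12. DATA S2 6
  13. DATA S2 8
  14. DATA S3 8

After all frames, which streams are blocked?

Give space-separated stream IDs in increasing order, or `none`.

Op 1: conn=35 S1=22 S2=22 S3=22 blocked=[]
Op 2: conn=35 S1=22 S2=22 S3=38 blocked=[]
Op 3: conn=65 S1=22 S2=22 S3=38 blocked=[]
Op 4: conn=52 S1=22 S2=9 S3=38 blocked=[]
Op 5: conn=76 S1=22 S2=9 S3=38 blocked=[]
Op 6: conn=88 S1=22 S2=9 S3=38 blocked=[]
Op 7: conn=83 S1=17 S2=9 S3=38 blocked=[]
Op 8: conn=67 S1=17 S2=9 S3=22 blocked=[]
Op 9: conn=67 S1=39 S2=9 S3=22 blocked=[]
Op 10: conn=67 S1=47 S2=9 S3=22 blocked=[]
Op 11: conn=47 S1=47 S2=-11 S3=22 blocked=[2]
Op 12: conn=41 S1=47 S2=-17 S3=22 blocked=[2]
Op 13: conn=33 S1=47 S2=-25 S3=22 blocked=[2]
Op 14: conn=25 S1=47 S2=-25 S3=14 blocked=[2]

Answer: S2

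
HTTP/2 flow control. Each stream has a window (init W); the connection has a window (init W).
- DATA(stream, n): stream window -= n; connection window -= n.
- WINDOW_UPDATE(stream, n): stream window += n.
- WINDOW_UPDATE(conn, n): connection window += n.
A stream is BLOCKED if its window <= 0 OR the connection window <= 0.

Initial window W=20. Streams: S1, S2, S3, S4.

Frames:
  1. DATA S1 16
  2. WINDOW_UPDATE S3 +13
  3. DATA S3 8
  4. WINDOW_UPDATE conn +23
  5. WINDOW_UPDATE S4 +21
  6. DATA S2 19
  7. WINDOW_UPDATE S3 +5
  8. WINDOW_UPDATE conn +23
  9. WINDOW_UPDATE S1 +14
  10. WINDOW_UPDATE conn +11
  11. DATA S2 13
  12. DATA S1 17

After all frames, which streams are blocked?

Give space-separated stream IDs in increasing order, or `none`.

Answer: S2

Derivation:
Op 1: conn=4 S1=4 S2=20 S3=20 S4=20 blocked=[]
Op 2: conn=4 S1=4 S2=20 S3=33 S4=20 blocked=[]
Op 3: conn=-4 S1=4 S2=20 S3=25 S4=20 blocked=[1, 2, 3, 4]
Op 4: conn=19 S1=4 S2=20 S3=25 S4=20 blocked=[]
Op 5: conn=19 S1=4 S2=20 S3=25 S4=41 blocked=[]
Op 6: conn=0 S1=4 S2=1 S3=25 S4=41 blocked=[1, 2, 3, 4]
Op 7: conn=0 S1=4 S2=1 S3=30 S4=41 blocked=[1, 2, 3, 4]
Op 8: conn=23 S1=4 S2=1 S3=30 S4=41 blocked=[]
Op 9: conn=23 S1=18 S2=1 S3=30 S4=41 blocked=[]
Op 10: conn=34 S1=18 S2=1 S3=30 S4=41 blocked=[]
Op 11: conn=21 S1=18 S2=-12 S3=30 S4=41 blocked=[2]
Op 12: conn=4 S1=1 S2=-12 S3=30 S4=41 blocked=[2]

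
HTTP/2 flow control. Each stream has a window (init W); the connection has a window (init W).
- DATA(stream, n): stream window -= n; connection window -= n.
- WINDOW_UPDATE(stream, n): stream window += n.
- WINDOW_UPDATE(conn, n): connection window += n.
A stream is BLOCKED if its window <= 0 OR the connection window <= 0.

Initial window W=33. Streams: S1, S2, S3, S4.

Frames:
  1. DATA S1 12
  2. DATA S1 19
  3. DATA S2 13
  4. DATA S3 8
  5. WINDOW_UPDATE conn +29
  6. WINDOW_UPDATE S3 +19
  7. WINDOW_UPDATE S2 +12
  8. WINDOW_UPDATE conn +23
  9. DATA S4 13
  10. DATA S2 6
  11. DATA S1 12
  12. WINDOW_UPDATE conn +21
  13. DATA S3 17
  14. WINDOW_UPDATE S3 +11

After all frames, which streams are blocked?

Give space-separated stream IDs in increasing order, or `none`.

Answer: S1

Derivation:
Op 1: conn=21 S1=21 S2=33 S3=33 S4=33 blocked=[]
Op 2: conn=2 S1=2 S2=33 S3=33 S4=33 blocked=[]
Op 3: conn=-11 S1=2 S2=20 S3=33 S4=33 blocked=[1, 2, 3, 4]
Op 4: conn=-19 S1=2 S2=20 S3=25 S4=33 blocked=[1, 2, 3, 4]
Op 5: conn=10 S1=2 S2=20 S3=25 S4=33 blocked=[]
Op 6: conn=10 S1=2 S2=20 S3=44 S4=33 blocked=[]
Op 7: conn=10 S1=2 S2=32 S3=44 S4=33 blocked=[]
Op 8: conn=33 S1=2 S2=32 S3=44 S4=33 blocked=[]
Op 9: conn=20 S1=2 S2=32 S3=44 S4=20 blocked=[]
Op 10: conn=14 S1=2 S2=26 S3=44 S4=20 blocked=[]
Op 11: conn=2 S1=-10 S2=26 S3=44 S4=20 blocked=[1]
Op 12: conn=23 S1=-10 S2=26 S3=44 S4=20 blocked=[1]
Op 13: conn=6 S1=-10 S2=26 S3=27 S4=20 blocked=[1]
Op 14: conn=6 S1=-10 S2=26 S3=38 S4=20 blocked=[1]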